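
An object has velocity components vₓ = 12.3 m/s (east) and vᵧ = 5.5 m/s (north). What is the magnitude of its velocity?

|v| = √(vₓ² + vᵧ²) = √(12.3² + 5.5²) = √(181.54) = 13.47 m/s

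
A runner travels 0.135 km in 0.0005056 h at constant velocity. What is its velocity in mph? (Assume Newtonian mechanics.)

d = 0.135 km × 1000.0 = 135.0 m
t = 0.0005056 h × 3600.0 = 1.82016 s
v = d / t = 135.0 / 1.82016 = 74.1693 m/s
v = 74.1693 m/s / 0.44704 = 165.9 mph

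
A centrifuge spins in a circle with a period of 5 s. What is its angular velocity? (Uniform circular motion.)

ω = 2π/T = 2π/5 = 1.2566 rad/s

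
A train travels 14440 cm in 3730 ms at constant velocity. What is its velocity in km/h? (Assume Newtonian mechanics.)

d = 14440 cm × 0.01 = 144.4 m
t = 3730 ms × 0.001 = 3.73 s
v = d / t = 144.4 / 3.73 = 38.7131 m/s
v = 38.7131 m/s / 0.2777777777777778 = 139.4 km/h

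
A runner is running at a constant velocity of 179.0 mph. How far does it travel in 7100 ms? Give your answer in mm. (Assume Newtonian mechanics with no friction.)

v = 179.0 mph × 0.44704 = 80.0202 m/s
t = 7100 ms × 0.001 = 7.1 s
d = v × t = 80.0202 × 7.1 = 568.143 m
d = 568.143 m / 0.001 = 568100 mm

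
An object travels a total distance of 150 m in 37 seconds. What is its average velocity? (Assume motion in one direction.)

v_avg = Δd / Δt = 150 / 37 = 4.05 m/s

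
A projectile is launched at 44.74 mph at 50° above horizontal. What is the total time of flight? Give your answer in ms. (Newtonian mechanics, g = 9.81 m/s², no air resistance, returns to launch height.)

v₀ = 44.74 mph × 0.44704 = 20.0006 m/s
T = 2 × v₀ × sin(θ) / g = 2 × 20.0006 × sin(50°) / 9.81 = 2 × 20.0006 × 0.766044 / 9.81 = 3.12362 s
T = 3.12362 s / 0.001 = 3124 ms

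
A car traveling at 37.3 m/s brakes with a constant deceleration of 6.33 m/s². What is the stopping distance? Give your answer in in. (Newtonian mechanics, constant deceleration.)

d = v₀² / (2a) = 37.3² / (2 × 6.33) = 1391.29 / 12.66 = 109.897 m
d = 109.897 m / 0.0254 = 4327 in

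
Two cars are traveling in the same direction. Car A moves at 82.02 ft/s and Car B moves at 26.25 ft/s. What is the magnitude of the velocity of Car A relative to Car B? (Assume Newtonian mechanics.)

v_rel = |v_A - v_B| = |82.02 - 26.25| = 55.77 ft/s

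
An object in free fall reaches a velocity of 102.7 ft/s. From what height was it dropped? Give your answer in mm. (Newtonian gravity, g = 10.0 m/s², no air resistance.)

v = 102.7 ft/s × 0.3048 = 31.303 m/s
h = v² / (2g) = 31.303² / (2 × 10.0) = 48.9939 m
h = 48.9939 m / 0.001 = 48990 mm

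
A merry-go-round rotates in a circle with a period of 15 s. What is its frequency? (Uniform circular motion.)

f = 1/T = 1/15 = 0.0667 Hz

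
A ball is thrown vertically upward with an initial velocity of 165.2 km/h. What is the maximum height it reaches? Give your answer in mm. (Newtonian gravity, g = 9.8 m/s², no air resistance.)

v₀ = 165.2 km/h × 0.2777777777777778 = 45.8889 m/s
h_max = v₀² / (2g) = 45.8889² / (2 × 9.8) = 2105.79 / 19.6 = 107.438 m
h_max = 107.438 m / 0.001 = 107400 mm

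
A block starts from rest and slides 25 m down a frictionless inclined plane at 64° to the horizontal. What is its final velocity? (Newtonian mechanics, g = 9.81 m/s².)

a = g sin(θ) = 9.81 × sin(64°) = 8.8172 m/s²
v = √(2ad) = √(2 × 8.8172 × 25) = 21.0 m/s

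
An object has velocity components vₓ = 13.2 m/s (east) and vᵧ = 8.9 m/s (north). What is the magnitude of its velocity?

|v| = √(vₓ² + vᵧ²) = √(13.2² + 8.9²) = √(253.45) = 15.92 m/s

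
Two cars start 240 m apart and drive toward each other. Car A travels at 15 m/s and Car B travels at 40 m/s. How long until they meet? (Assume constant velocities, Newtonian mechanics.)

Combined speed: v_combined = 15 + 40 = 55 m/s
Time to meet: t = d/v_combined = 240/55 = 4.36 s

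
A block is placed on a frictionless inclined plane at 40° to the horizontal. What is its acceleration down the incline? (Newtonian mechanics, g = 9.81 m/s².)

a = g sin(θ) = 9.81 × sin(40°) = 9.81 × 0.6428 = 6.31 m/s²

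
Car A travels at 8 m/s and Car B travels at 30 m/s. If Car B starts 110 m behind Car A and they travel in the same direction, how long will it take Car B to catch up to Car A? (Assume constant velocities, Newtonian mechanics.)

Relative speed: v_rel = 30 - 8 = 22 m/s
Time to catch: t = d₀/v_rel = 110/22 = 5.0 s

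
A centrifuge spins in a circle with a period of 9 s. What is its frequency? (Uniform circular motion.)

f = 1/T = 1/9 = 0.1111 Hz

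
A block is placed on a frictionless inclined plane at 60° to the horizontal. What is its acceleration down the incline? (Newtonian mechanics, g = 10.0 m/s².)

a = g sin(θ) = 10.0 × sin(60°) = 10.0 × 0.866 = 8.66 m/s²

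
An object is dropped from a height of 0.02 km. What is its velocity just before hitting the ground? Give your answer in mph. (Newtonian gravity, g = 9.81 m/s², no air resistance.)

h = 0.02 km × 1000.0 = 20.0 m
v = √(2gh) = √(2 × 9.81 × 20.0) = 19.8091 m/s
v = 19.8091 m/s / 0.44704 = 44.31 mph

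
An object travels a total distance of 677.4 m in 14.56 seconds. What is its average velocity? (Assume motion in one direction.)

v_avg = Δd / Δt = 677.4 / 14.56 = 46.52 m/s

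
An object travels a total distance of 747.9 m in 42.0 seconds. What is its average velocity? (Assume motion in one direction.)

v_avg = Δd / Δt = 747.9 / 42.0 = 17.81 m/s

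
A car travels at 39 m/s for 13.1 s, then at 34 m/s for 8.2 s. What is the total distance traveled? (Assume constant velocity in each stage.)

d₁ = v₁t₁ = 39 × 13.1 = 510.9 m
d₂ = v₂t₂ = 34 × 8.2 = 278.8 m
d_total = 510.9 + 278.8 = 789.7 m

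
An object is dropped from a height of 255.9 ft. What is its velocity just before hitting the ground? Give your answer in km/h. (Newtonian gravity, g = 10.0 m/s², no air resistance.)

h = 255.9 ft × 0.3048 = 77.9983 m
v = √(2gh) = √(2 × 10.0 × 77.9983) = 39.4964 m/s
v = 39.4964 m/s / 0.2777777777777778 = 142.2 km/h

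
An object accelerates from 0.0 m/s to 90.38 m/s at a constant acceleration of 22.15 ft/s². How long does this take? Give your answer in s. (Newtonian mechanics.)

a = 22.15 ft/s² × 0.3048 = 6.75132 m/s²
t = (v - v₀) / a = (90.38 - 0.0) / 6.75132 = 13.39 s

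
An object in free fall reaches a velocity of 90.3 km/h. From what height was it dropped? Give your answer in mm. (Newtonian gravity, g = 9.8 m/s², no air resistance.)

v = 90.3 km/h × 0.2777777777777778 = 25.0833 m/s
h = v² / (2g) = 25.0833² / (2 × 9.8) = 32.1006 m
h = 32.1006 m / 0.001 = 32100 mm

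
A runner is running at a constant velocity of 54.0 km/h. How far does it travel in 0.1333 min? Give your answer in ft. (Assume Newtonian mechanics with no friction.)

v = 54.0 km/h × 0.2777777777777778 = 15.0 m/s
t = 0.1333 min × 60.0 = 7.998 s
d = v × t = 15.0 × 7.998 = 119.97 m
d = 119.97 m / 0.3048 = 393.6 ft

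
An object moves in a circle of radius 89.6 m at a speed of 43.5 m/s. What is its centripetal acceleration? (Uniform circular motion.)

a_c = v²/r = 43.5²/89.6 = 1892.25/89.6 = 21.12 m/s²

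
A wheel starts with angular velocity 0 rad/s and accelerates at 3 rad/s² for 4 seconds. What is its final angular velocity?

ω = ω₀ + αt = 0 + 3 × 4 = 12 rad/s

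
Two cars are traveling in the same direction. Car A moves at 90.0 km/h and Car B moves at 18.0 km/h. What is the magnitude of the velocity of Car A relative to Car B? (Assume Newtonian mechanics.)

v_rel = |v_A - v_B| = |90.0 - 18.0| = 72.0 km/h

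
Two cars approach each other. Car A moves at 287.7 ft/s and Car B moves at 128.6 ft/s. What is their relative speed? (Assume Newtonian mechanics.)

v_rel = v_A + v_B = 287.7 + 128.6 = 416.3 ft/s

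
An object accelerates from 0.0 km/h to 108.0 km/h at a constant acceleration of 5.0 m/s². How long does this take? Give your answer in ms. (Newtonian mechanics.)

v₀ = 0.0 km/h × 0.2777777777777778 = 0.0 m/s
v = 108.0 km/h × 0.2777777777777778 = 30.0 m/s
t = (v - v₀) / a = (30.0 - 0.0) / 5.0 = 6.0 s
t = 6.0 s / 0.001 = 6000 ms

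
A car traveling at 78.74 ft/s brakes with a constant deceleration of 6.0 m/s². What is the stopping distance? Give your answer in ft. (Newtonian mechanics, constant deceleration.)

v₀ = 78.74 ft/s × 0.3048 = 24.0 m/s
d = v₀² / (2a) = 24.0² / (2 × 6.0) = 576.0 / 12.0 = 48.0 m
d = 48.0 m / 0.3048 = 157.5 ft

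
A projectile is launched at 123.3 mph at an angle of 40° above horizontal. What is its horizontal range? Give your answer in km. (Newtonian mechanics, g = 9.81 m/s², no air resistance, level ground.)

v₀ = 123.3 mph × 0.44704 = 55.12 m/s
R = v₀² × sin(2θ) / g = 55.12² × sin(2 × 40°) / 9.81 = 3038.21 × 0.984808 / 9.81 = 305.0 m
R = 305.0 m / 1000.0 = 0.305 km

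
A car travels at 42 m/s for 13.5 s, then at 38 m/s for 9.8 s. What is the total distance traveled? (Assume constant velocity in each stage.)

d₁ = v₁t₁ = 42 × 13.5 = 567.0 m
d₂ = v₂t₂ = 38 × 9.8 = 372.4 m
d_total = 567.0 + 372.4 = 939.4 m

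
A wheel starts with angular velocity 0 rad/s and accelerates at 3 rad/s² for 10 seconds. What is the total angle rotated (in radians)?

θ = ω₀t + ½αt² = 0×10 + ½×3×10² = 150.0 rad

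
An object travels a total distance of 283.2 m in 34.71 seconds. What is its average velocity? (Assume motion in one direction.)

v_avg = Δd / Δt = 283.2 / 34.71 = 8.16 m/s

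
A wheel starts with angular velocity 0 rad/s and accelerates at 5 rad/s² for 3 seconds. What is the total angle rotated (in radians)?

θ = ω₀t + ½αt² = 0×3 + ½×5×3² = 22.5 rad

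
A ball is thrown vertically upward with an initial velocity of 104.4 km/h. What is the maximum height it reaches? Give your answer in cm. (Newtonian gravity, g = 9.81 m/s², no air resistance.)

v₀ = 104.4 km/h × 0.2777777777777778 = 29.0 m/s
h_max = v₀² / (2g) = 29.0² / (2 × 9.81) = 841.0 / 19.62 = 42.8644 m
h_max = 42.8644 m / 0.01 = 4286 cm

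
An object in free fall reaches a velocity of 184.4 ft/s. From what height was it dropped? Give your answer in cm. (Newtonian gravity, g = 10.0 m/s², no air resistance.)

v = 184.4 ft/s × 0.3048 = 56.2051 m/s
h = v² / (2g) = 56.2051² / (2 × 10.0) = 157.951 m
h = 157.951 m / 0.01 = 15800 cm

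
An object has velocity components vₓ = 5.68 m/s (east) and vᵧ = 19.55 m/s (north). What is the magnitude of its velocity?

|v| = √(vₓ² + vᵧ²) = √(5.68² + 19.55²) = √(414.4649) = 20.36 m/s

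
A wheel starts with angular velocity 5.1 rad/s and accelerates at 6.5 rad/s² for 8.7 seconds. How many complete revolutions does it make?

θ = ω₀t + ½αt² = 5.1×8.7 + ½×6.5×8.7² = 290.3625 rad
Total revolutions = θ/(2π) = 290.3625/(2π) = 46.21
Complete revolutions = ⌊46.21⌋ = 46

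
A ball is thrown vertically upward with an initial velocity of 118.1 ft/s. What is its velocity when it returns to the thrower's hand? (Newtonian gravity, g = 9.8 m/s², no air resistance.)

By conservation of energy (no air resistance), the ball returns to the throw height with the same speed as launch, but directed downward.
|v_ground| = v₀ = 118.1 ft/s
v_ground = 118.1 ft/s (downward)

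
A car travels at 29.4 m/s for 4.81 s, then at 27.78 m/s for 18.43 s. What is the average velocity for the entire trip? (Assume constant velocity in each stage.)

d₁ = v₁t₁ = 29.4 × 4.81 = 141.414 m
d₂ = v₂t₂ = 27.78 × 18.43 = 511.9854 m
d_total = 653.3994 m, t_total = 23.24 s
v_avg = d_total/t_total = 653.3994/23.24 = 28.12 m/s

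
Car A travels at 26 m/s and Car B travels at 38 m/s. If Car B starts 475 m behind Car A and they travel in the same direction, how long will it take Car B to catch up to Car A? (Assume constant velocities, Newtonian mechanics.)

Relative speed: v_rel = 38 - 26 = 12 m/s
Time to catch: t = d₀/v_rel = 475/12 = 39.58 s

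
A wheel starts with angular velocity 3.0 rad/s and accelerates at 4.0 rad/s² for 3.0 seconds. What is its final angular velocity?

ω = ω₀ + αt = 3.0 + 4.0 × 3.0 = 15.0 rad/s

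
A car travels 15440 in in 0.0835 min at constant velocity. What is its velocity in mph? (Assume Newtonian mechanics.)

d = 15440 in × 0.0254 = 392.176 m
t = 0.0835 min × 60.0 = 5.01 s
v = d / t = 392.176 / 5.01 = 78.2786 m/s
v = 78.2786 m/s / 0.44704 = 175.1 mph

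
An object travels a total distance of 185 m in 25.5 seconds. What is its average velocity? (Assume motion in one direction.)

v_avg = Δd / Δt = 185 / 25.5 = 7.25 m/s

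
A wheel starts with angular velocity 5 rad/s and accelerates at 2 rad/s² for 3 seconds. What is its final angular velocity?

ω = ω₀ + αt = 5 + 2 × 3 = 11 rad/s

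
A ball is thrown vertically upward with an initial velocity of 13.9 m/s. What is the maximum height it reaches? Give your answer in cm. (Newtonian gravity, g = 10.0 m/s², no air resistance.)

h_max = v₀² / (2g) = 13.9² / (2 × 10.0) = 193.21 / 20.0 = 9.6605 m
h_max = 9.6605 m / 0.01 = 966.1 cm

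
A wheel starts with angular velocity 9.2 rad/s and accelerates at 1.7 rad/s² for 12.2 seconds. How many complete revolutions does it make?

θ = ω₀t + ½αt² = 9.2×12.2 + ½×1.7×12.2² = 238.754 rad
Total revolutions = θ/(2π) = 238.754/(2π) = 37.999
Complete revolutions = ⌊37.999⌋ = 37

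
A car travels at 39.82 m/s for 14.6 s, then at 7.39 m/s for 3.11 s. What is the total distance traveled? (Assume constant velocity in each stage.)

d₁ = v₁t₁ = 39.82 × 14.6 = 581.372 m
d₂ = v₂t₂ = 7.39 × 3.11 = 22.9829 m
d_total = 581.372 + 22.9829 = 604.35 m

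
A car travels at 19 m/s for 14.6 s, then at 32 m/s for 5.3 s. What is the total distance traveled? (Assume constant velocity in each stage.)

d₁ = v₁t₁ = 19 × 14.6 = 277.4 m
d₂ = v₂t₂ = 32 × 5.3 = 169.6 m
d_total = 277.4 + 169.6 = 447.0 m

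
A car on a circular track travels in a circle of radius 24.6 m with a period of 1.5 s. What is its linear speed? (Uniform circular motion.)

v = 2πr/T = 2π×24.6/1.5 = 103.04 m/s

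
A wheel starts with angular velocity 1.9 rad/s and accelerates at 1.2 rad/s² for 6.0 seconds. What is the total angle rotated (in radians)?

θ = ω₀t + ½αt² = 1.9×6.0 + ½×1.2×6.0² = 33.0 rad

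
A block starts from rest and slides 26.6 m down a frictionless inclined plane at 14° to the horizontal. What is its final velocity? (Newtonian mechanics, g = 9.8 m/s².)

a = g sin(θ) = 9.8 × sin(14°) = 2.3708 m/s²
v = √(2ad) = √(2 × 2.3708 × 26.6) = 11.23 m/s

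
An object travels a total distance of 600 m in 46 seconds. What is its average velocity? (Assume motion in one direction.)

v_avg = Δd / Δt = 600 / 46 = 13.04 m/s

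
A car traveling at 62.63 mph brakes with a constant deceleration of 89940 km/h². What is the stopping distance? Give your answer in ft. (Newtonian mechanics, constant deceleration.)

v₀ = 62.63 mph × 0.44704 = 27.9981 m/s
a = 89940 km/h² × 7.716049382716049e-05 = 6.93981 m/s²
d = v₀² / (2a) = 27.9981² / (2 × 6.93981) = 783.894 / 13.8796 = 56.4781 m
d = 56.4781 m / 0.3048 = 185.3 ft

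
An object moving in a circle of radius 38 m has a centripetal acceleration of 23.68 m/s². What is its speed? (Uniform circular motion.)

v = √(a_c × r) = √(23.68 × 38) = 30.0 m/s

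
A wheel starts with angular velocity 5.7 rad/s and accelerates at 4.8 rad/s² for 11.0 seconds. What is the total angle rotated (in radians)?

θ = ω₀t + ½αt² = 5.7×11.0 + ½×4.8×11.0² = 353.1 rad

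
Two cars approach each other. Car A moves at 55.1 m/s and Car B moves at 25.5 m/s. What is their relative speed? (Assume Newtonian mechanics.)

v_rel = v_A + v_B = 55.1 + 25.5 = 80.6 m/s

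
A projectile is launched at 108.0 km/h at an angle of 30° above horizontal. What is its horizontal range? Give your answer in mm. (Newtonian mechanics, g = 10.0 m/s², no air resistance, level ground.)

v₀ = 108.0 km/h × 0.2777777777777778 = 30.0 m/s
R = v₀² × sin(2θ) / g = 30.0² × sin(2 × 30°) / 10.0 = 900.0 × 0.866025 / 10.0 = 77.9423 m
R = 77.9423 m / 0.001 = 77940 mm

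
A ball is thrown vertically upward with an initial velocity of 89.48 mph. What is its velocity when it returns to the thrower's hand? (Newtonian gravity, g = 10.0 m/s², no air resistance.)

By conservation of energy (no air resistance), the ball returns to the throw height with the same speed as launch, but directed downward.
|v_ground| = v₀ = 89.48 mph
v_ground = 89.48 mph (downward)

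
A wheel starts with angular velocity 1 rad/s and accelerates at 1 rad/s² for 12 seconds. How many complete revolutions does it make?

θ = ω₀t + ½αt² = 1×12 + ½×1×12² = 84.0 rad
Total revolutions = θ/(2π) = 84.0/(2π) = 13.37
Complete revolutions = ⌊13.37⌋ = 13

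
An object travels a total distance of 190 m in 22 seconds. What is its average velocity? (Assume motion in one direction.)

v_avg = Δd / Δt = 190 / 22 = 8.64 m/s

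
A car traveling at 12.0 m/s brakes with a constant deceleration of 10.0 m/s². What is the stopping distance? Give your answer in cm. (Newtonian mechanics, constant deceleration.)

d = v₀² / (2a) = 12.0² / (2 × 10.0) = 144.0 / 20.0 = 7.2 m
d = 7.2 m / 0.01 = 720.0 cm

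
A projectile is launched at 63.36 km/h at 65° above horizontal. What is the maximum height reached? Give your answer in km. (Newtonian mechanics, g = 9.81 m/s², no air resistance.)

v₀ = 63.36 km/h × 0.2777777777777778 = 17.6 m/s
H = v₀² × sin²(θ) / (2g) = 17.6² × sin(65°)² / (2 × 9.81) = 309.76 × 0.821394 / 19.62 = 12.9681 m
H = 12.9681 m / 1000.0 = 0.01297 km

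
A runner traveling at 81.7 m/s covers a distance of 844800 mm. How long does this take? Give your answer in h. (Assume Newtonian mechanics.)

d = 844800 mm × 0.001 = 844.8 m
t = d / v = 844.8 / 81.7 = 10.3403 s
t = 10.3403 s / 3600.0 = 0.002872 h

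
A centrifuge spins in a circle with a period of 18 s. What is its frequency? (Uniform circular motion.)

f = 1/T = 1/18 = 0.0556 Hz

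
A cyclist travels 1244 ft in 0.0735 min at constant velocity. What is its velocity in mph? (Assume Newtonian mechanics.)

d = 1244 ft × 0.3048 = 379.171 m
t = 0.0735 min × 60.0 = 4.41 s
v = d / t = 379.171 / 4.41 = 85.9798 m/s
v = 85.9798 m/s / 0.44704 = 192.3 mph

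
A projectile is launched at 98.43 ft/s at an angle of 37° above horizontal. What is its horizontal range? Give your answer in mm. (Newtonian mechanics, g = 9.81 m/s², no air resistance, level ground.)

v₀ = 98.43 ft/s × 0.3048 = 30.0015 m/s
R = v₀² × sin(2θ) / g = 30.0015² × sin(2 × 37°) / 9.81 = 900.09 × 0.961262 / 9.81 = 88.198 m
R = 88.198 m / 0.001 = 88200 mm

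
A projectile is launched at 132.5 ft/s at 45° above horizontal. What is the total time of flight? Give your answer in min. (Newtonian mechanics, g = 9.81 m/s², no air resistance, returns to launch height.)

v₀ = 132.5 ft/s × 0.3048 = 40.386 m/s
T = 2 × v₀ × sin(θ) / g = 2 × 40.386 × sin(45°) / 9.81 = 2 × 40.386 × 0.707107 / 9.81 = 5.82206 s
T = 5.82206 s / 60.0 = 0.09703 min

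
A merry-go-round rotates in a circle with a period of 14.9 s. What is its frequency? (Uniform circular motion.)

f = 1/T = 1/14.9 = 0.0671 Hz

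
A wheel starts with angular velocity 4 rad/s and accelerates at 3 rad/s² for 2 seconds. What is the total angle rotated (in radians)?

θ = ω₀t + ½αt² = 4×2 + ½×3×2² = 14.0 rad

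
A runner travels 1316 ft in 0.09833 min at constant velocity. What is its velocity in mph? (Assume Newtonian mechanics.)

d = 1316 ft × 0.3048 = 401.117 m
t = 0.09833 min × 60.0 = 5.8998 s
v = d / t = 401.117 / 5.8998 = 67.9882 m/s
v = 67.9882 m/s / 0.44704 = 152.1 mph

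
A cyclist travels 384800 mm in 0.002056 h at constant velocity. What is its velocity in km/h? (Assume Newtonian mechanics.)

d = 384800 mm × 0.001 = 384.8 m
t = 0.002056 h × 3600.0 = 7.4016 s
v = d / t = 384.8 / 7.4016 = 51.9888 m/s
v = 51.9888 m/s / 0.2777777777777778 = 187.2 km/h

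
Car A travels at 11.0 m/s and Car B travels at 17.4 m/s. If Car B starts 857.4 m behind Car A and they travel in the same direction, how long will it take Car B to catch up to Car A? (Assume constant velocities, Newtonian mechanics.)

Relative speed: v_rel = 17.4 - 11.0 = 6.4 m/s
Time to catch: t = d₀/v_rel = 857.4/6.4 = 133.97 s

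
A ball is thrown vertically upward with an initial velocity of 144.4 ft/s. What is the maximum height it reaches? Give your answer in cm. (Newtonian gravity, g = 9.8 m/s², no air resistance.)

v₀ = 144.4 ft/s × 0.3048 = 44.0131 m/s
h_max = v₀² / (2g) = 44.0131² / (2 × 9.8) = 1937.15 / 19.6 = 98.8342 m
h_max = 98.8342 m / 0.01 = 9883 cm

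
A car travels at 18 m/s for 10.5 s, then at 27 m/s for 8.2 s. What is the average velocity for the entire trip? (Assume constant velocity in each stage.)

d₁ = v₁t₁ = 18 × 10.5 = 189.0 m
d₂ = v₂t₂ = 27 × 8.2 = 221.4 m
d_total = 410.4 m, t_total = 18.7 s
v_avg = d_total/t_total = 410.4/18.7 = 21.95 m/s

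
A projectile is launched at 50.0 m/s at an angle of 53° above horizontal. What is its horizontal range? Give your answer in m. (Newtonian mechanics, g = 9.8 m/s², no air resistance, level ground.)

R = v₀² × sin(2θ) / g = 50.0² × sin(2 × 53°) / 9.8 = 2500.0 × 0.961262 / 9.8 = 245.2 m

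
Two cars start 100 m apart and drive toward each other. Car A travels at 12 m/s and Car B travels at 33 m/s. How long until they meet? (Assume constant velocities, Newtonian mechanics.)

Combined speed: v_combined = 12 + 33 = 45 m/s
Time to meet: t = d/v_combined = 100/45 = 2.22 s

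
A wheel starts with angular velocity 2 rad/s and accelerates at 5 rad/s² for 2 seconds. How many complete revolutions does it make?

θ = ω₀t + ½αt² = 2×2 + ½×5×2² = 14.0 rad
Total revolutions = θ/(2π) = 14.0/(2π) = 2.23
Complete revolutions = ⌊2.23⌋ = 2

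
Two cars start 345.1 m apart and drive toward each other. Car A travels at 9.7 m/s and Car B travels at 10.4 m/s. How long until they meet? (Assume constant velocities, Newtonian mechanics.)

Combined speed: v_combined = 9.7 + 10.4 = 20.1 m/s
Time to meet: t = d/v_combined = 345.1/20.1 = 17.17 s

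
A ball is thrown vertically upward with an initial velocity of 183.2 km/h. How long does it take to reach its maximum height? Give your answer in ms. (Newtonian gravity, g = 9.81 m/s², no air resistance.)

v₀ = 183.2 km/h × 0.2777777777777778 = 50.8889 m/s
t_up = v₀ / g = 50.8889 / 9.81 = 5.18745 s
t_up = 5.18745 s / 0.001 = 5187 ms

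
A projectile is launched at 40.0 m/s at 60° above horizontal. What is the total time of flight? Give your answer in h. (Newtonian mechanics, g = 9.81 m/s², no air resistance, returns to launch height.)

T = 2 × v₀ × sin(θ) / g = 2 × 40.0 × sin(60°) / 9.81 = 2 × 40.0 × 0.866025 / 9.81 = 7.06239 s
T = 7.06239 s / 3600.0 = 0.001962 h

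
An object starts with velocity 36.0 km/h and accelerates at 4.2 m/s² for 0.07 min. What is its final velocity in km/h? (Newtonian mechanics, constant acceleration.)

v₀ = 36.0 km/h × 0.2777777777777778 = 10.0 m/s
t = 0.07 min × 60.0 = 4.2 s
v = v₀ + a × t = 10.0 + 4.2 × 4.2 = 27.64 m/s
v = 27.64 m/s / 0.2777777777777778 = 99.5 km/h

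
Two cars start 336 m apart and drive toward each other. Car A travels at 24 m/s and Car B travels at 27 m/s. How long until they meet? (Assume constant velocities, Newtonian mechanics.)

Combined speed: v_combined = 24 + 27 = 51 m/s
Time to meet: t = d/v_combined = 336/51 = 6.59 s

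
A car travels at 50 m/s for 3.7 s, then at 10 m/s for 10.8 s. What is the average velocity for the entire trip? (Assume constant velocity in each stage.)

d₁ = v₁t₁ = 50 × 3.7 = 185.0 m
d₂ = v₂t₂ = 10 × 10.8 = 108.0 m
d_total = 293.0 m, t_total = 14.5 s
v_avg = d_total/t_total = 293.0/14.5 = 20.21 m/s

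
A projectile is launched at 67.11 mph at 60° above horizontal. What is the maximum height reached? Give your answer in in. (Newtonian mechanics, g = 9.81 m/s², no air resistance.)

v₀ = 67.11 mph × 0.44704 = 30.0009 m/s
H = v₀² × sin²(θ) / (2g) = 30.0009² × sin(60°)² / (2 × 9.81) = 900.054 × 0.75 / 19.62 = 34.4057 m
H = 34.4057 m / 0.0254 = 1355 in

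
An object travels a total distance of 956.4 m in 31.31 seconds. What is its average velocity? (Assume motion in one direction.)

v_avg = Δd / Δt = 956.4 / 31.31 = 30.55 m/s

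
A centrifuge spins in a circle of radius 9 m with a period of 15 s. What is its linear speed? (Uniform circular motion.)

v = 2πr/T = 2π×9/15 = 3.77 m/s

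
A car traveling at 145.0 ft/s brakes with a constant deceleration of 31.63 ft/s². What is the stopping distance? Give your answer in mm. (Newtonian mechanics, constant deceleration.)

v₀ = 145.0 ft/s × 0.3048 = 44.196 m/s
a = 31.63 ft/s² × 0.3048 = 9.64082 m/s²
d = v₀² / (2a) = 44.196² / (2 × 9.64082) = 1953.29 / 19.2816 = 101.303 m
d = 101.303 m / 0.001 = 101300 mm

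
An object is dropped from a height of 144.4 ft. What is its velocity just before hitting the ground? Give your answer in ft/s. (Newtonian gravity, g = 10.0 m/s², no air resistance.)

h = 144.4 ft × 0.3048 = 44.0131 m
v = √(2gh) = √(2 × 10.0 × 44.0131) = 29.6692 m/s
v = 29.6692 m/s / 0.3048 = 97.34 ft/s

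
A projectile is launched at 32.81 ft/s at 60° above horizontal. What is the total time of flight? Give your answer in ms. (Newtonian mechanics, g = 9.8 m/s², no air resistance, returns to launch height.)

v₀ = 32.81 ft/s × 0.3048 = 10.0005 m/s
T = 2 × v₀ × sin(θ) / g = 2 × 10.0005 × sin(60°) / 9.8 = 2 × 10.0005 × 0.866025 / 9.8 = 1.76749 s
T = 1.76749 s / 0.001 = 1767 ms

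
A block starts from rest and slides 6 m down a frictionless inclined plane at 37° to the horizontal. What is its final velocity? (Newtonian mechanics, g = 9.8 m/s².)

a = g sin(θ) = 9.8 × sin(37°) = 5.8978 m/s²
v = √(2ad) = √(2 × 5.8978 × 6) = 8.41 m/s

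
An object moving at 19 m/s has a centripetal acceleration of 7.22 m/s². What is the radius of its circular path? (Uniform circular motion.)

r = v²/a_c = 19²/7.22 = 50.0 m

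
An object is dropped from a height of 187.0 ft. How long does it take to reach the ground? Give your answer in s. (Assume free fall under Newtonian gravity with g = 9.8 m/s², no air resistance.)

h = 187.0 ft × 0.3048 = 56.9976 m
t = √(2h/g) = √(2 × 56.9976 / 9.8) = 3.411 s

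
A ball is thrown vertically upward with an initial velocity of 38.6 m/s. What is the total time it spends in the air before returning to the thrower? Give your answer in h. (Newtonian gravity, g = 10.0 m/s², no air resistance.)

t_total = 2 × v₀ / g = 2 × 38.6 / 10.0 = 7.72 s
t_total = 7.72 s / 3600.0 = 0.002144 h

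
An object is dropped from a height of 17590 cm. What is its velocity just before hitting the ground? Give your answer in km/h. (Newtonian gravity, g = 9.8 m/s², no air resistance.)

h = 17590 cm × 0.01 = 175.9 m
v = √(2gh) = √(2 × 9.8 × 175.9) = 58.7166 m/s
v = 58.7166 m/s / 0.2777777777777778 = 211.4 km/h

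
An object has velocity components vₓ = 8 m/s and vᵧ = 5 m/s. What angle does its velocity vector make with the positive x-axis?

θ = arctan(vᵧ/vₓ) = arctan(5/8) = 32.01°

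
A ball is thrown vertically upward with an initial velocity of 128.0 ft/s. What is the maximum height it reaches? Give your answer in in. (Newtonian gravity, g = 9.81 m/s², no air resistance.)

v₀ = 128.0 ft/s × 0.3048 = 39.0144 m/s
h_max = v₀² / (2g) = 39.0144² / (2 × 9.81) = 1522.12 / 19.62 = 77.58 m
h_max = 77.58 m / 0.0254 = 3054 in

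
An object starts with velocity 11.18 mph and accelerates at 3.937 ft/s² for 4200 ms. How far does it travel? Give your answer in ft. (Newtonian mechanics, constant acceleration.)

v₀ = 11.18 mph × 0.44704 = 4.99791 m/s
a = 3.937 ft/s² × 0.3048 = 1.2 m/s²
t = 4200 ms × 0.001 = 4.2 s
d = v₀ × t + ½ × a × t² = 4.99791 × 4.2 + 0.5 × 1.2 × 4.2² = 31.5752 m
d = 31.5752 m / 0.3048 = 103.6 ft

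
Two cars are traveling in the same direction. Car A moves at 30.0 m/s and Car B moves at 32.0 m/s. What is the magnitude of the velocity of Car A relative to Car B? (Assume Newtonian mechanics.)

v_rel = |v_A - v_B| = |30.0 - 32.0| = 2.0 m/s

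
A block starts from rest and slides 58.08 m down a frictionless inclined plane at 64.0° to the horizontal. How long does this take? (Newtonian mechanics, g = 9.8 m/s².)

a = g sin(θ) = 9.8 × sin(64.0°) = 8.8082 m/s²
t = √(2d/a) = √(2 × 58.08 / 8.8082) = 3.63 s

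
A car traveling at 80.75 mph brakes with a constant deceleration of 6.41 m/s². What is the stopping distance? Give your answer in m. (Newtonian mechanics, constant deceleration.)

v₀ = 80.75 mph × 0.44704 = 36.0985 m/s
d = v₀² / (2a) = 36.0985² / (2 × 6.41) = 1303.1 / 12.82 = 101.6 m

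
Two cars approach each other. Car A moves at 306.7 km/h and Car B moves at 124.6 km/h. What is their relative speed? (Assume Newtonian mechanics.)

v_rel = v_A + v_B = 306.7 + 124.6 = 431.3 km/h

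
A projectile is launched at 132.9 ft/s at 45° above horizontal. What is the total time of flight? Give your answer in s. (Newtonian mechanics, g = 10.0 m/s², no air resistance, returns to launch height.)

v₀ = 132.9 ft/s × 0.3048 = 40.5079 m/s
T = 2 × v₀ × sin(θ) / g = 2 × 40.5079 × sin(45°) / 10.0 = 2 × 40.5079 × 0.707107 / 10.0 = 5.729 s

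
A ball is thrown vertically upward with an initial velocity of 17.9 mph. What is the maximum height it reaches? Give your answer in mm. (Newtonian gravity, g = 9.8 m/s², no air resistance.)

v₀ = 17.9 mph × 0.44704 = 8.00202 m/s
h_max = v₀² / (2g) = 8.00202² / (2 × 9.8) = 64.0323 / 19.6 = 3.26695 m
h_max = 3.26695 m / 0.001 = 3267 mm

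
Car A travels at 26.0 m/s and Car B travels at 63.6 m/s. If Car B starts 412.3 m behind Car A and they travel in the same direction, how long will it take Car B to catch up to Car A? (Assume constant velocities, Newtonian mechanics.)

Relative speed: v_rel = 63.6 - 26.0 = 37.6 m/s
Time to catch: t = d₀/v_rel = 412.3/37.6 = 10.97 s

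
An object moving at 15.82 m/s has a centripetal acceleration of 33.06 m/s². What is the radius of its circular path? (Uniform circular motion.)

r = v²/a_c = 15.82²/33.06 = 7.57 m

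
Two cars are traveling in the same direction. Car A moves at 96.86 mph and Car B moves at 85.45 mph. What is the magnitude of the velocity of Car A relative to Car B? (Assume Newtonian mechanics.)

v_rel = |v_A - v_B| = |96.86 - 85.45| = 11.41 mph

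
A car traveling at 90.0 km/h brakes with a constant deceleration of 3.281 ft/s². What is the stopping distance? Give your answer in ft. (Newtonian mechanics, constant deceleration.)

v₀ = 90.0 km/h × 0.2777777777777778 = 25.0 m/s
a = 3.281 ft/s² × 0.3048 = 1.00005 m/s²
d = v₀² / (2a) = 25.0² / (2 × 1.00005) = 625.0 / 2.0001 = 312.484 m
d = 312.484 m / 0.3048 = 1025 ft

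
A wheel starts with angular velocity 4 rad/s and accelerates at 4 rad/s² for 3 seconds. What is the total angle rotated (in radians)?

θ = ω₀t + ½αt² = 4×3 + ½×4×3² = 30.0 rad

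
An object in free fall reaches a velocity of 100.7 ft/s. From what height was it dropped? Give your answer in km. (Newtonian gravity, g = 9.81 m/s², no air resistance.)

v = 100.7 ft/s × 0.3048 = 30.6934 m/s
h = v² / (2g) = 30.6934² / (2 × 9.81) = 48.0166 m
h = 48.0166 m / 1000.0 = 0.04802 km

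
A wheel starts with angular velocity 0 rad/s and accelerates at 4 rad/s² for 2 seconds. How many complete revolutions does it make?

θ = ω₀t + ½αt² = 0×2 + ½×4×2² = 8.0 rad
Total revolutions = θ/(2π) = 8.0/(2π) = 1.27
Complete revolutions = ⌊1.27⌋ = 1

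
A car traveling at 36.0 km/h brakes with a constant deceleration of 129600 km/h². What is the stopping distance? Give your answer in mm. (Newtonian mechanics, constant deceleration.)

v₀ = 36.0 km/h × 0.2777777777777778 = 10.0 m/s
a = 129600 km/h² × 7.716049382716049e-05 = 10.0 m/s²
d = v₀² / (2a) = 10.0² / (2 × 10.0) = 100.0 / 20.0 = 5.0 m
d = 5.0 m / 0.001 = 5000 mm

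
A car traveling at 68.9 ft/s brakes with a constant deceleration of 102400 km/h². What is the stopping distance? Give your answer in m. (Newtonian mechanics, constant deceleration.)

v₀ = 68.9 ft/s × 0.3048 = 21.0007 m/s
a = 102400 km/h² × 7.716049382716049e-05 = 7.90123 m/s²
d = v₀² / (2a) = 21.0007² / (2 × 7.90123) = 441.029 / 15.8025 = 27.91 m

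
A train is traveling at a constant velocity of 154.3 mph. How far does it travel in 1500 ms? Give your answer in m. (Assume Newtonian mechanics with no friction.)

v = 154.3 mph × 0.44704 = 68.9783 m/s
t = 1500 ms × 0.001 = 1.5 s
d = v × t = 68.9783 × 1.5 = 103.5 m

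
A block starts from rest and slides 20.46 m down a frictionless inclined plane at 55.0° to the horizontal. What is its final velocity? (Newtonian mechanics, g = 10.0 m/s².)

a = g sin(θ) = 10.0 × sin(55.0°) = 8.1915 m/s²
v = √(2ad) = √(2 × 8.1915 × 20.46) = 18.31 m/s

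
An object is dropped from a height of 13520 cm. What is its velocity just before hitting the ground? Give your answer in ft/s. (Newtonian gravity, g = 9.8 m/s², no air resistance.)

h = 13520 cm × 0.01 = 135.2 m
v = √(2gh) = √(2 × 9.8 × 135.2) = 51.4774 m/s
v = 51.4774 m/s / 0.3048 = 168.9 ft/s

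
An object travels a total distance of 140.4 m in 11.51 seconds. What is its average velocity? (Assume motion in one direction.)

v_avg = Δd / Δt = 140.4 / 11.51 = 12.2 m/s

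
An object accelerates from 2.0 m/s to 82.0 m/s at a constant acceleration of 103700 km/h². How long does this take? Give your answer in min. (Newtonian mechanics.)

a = 103700 km/h² × 7.716049382716049e-05 = 8.00154 m/s²
t = (v - v₀) / a = (82.0 - 2.0) / 8.00154 = 9.99808 s
t = 9.99808 s / 60.0 = 0.1666 min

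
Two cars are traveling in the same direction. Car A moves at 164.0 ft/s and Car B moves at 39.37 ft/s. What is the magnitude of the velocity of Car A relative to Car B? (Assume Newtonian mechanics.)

v_rel = |v_A - v_B| = |164.0 - 39.37| = 124.63 ft/s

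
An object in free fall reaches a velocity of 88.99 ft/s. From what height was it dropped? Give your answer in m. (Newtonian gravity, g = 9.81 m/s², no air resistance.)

v = 88.99 ft/s × 0.3048 = 27.1242 m/s
h = v² / (2g) = 27.1242² / (2 × 9.81) = 37.5 m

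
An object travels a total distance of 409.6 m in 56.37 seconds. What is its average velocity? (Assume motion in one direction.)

v_avg = Δd / Δt = 409.6 / 56.37 = 7.27 m/s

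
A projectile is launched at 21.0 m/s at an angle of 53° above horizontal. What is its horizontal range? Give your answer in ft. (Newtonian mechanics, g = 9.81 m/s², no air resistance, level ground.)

R = v₀² × sin(2θ) / g = 21.0² × sin(2 × 53°) / 9.81 = 441.0 × 0.961262 / 9.81 = 43.2127 m
R = 43.2127 m / 0.3048 = 141.8 ft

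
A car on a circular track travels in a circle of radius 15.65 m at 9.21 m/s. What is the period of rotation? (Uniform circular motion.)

T = 2πr/v = 2π×15.65/9.21 = 10.68 s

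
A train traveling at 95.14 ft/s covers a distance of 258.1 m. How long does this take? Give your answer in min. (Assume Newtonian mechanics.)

v = 95.14 ft/s × 0.3048 = 28.9987 m/s
t = d / v = 258.1 / 28.9987 = 8.9004 s
t = 8.9004 s / 60.0 = 0.1483 min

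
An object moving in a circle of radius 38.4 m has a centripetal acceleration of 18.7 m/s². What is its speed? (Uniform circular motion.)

v = √(a_c × r) = √(18.7 × 38.4) = 26.8 m/s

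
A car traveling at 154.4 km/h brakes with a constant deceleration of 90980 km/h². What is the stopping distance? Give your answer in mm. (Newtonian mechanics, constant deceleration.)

v₀ = 154.4 km/h × 0.2777777777777778 = 42.8889 m/s
a = 90980 km/h² × 7.716049382716049e-05 = 7.02006 m/s²
d = v₀² / (2a) = 42.8889² / (2 × 7.02006) = 1839.46 / 14.0401 = 131.015 m
d = 131.015 m / 0.001 = 131000 mm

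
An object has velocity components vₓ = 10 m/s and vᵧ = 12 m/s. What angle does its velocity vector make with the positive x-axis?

θ = arctan(vᵧ/vₓ) = arctan(12/10) = 50.19°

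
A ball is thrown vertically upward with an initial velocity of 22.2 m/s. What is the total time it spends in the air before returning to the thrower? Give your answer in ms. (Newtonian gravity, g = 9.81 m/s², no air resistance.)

t_total = 2 × v₀ / g = 2 × 22.2 / 9.81 = 4.52599 s
t_total = 4.52599 s / 0.001 = 4526 ms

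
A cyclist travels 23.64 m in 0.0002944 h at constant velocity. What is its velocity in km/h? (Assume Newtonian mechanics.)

t = 0.0002944 h × 3600.0 = 1.05984 s
v = d / t = 23.64 / 1.05984 = 22.3053 m/s
v = 22.3053 m/s / 0.2777777777777778 = 80.3 km/h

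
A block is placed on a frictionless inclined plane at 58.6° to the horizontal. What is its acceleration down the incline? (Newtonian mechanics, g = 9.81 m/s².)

a = g sin(θ) = 9.81 × sin(58.6°) = 9.81 × 0.8536 = 8.37 m/s²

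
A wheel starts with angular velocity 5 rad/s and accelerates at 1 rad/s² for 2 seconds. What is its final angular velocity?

ω = ω₀ + αt = 5 + 1 × 2 = 7 rad/s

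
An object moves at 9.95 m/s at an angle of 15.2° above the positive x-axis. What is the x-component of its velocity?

vₓ = v cos(θ) = 9.95 × cos(15.2°) = 9.6 m/s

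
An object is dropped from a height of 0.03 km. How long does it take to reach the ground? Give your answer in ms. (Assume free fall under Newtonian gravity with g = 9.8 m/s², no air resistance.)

h = 0.03 km × 1000.0 = 30.0 m
t = √(2h/g) = √(2 × 30.0 / 9.8) = 2.47436 s
t = 2.47436 s / 0.001 = 2474 ms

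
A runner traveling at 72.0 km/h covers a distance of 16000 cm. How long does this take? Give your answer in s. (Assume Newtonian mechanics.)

d = 16000 cm × 0.01 = 160.0 m
v = 72.0 km/h × 0.2777777777777778 = 20.0 m/s
t = d / v = 160.0 / 20.0 = 8.0 s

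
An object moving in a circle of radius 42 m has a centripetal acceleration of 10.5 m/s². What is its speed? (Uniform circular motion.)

v = √(a_c × r) = √(10.5 × 42) = 21.0 m/s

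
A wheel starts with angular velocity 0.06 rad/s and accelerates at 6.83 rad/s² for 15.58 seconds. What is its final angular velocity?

ω = ω₀ + αt = 0.06 + 6.83 × 15.58 = 106.47 rad/s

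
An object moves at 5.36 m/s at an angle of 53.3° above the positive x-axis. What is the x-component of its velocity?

vₓ = v cos(θ) = 5.36 × cos(53.3°) = 3.2 m/s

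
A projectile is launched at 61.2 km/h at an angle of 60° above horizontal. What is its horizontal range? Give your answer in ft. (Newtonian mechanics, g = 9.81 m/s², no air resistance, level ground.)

v₀ = 61.2 km/h × 0.2777777777777778 = 17.0 m/s
R = v₀² × sin(2θ) / g = 17.0² × sin(2 × 60°) / 9.81 = 289.0 × 0.866025 / 9.81 = 25.5129 m
R = 25.5129 m / 0.3048 = 83.7 ft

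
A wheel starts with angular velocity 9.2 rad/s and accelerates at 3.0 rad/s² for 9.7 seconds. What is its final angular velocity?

ω = ω₀ + αt = 9.2 + 3.0 × 9.7 = 38.3 rad/s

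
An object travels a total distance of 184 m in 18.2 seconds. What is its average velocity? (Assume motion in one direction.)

v_avg = Δd / Δt = 184 / 18.2 = 10.11 m/s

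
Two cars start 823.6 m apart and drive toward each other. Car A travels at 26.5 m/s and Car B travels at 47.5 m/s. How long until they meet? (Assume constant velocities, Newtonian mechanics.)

Combined speed: v_combined = 26.5 + 47.5 = 74.0 m/s
Time to meet: t = d/v_combined = 823.6/74.0 = 11.13 s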